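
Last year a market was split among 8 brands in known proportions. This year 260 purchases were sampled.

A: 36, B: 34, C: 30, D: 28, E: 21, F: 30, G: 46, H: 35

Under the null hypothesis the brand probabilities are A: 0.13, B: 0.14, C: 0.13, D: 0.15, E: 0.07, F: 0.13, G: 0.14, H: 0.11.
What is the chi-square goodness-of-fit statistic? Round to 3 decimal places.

8.653

Expected counts E_i = n·p_i: 260×0.13 = 33.8, 260×0.14 = 36.4, 260×0.13 = 33.8, 260×0.15 = 39, 260×0.07 = 18.2, 260×0.13 = 33.8, 260×0.14 = 36.4, 260×0.11 = 28.6.
cat         O        E   (O−E)²/E
A          36     33.8     0.1432
B          34     36.4     0.1582
C          30     33.8     0.4272
D          28       39     3.1026
E          21     18.2     0.4308
F          30     33.8     0.4272
G          46     36.4     2.5319
H          35     28.6     1.4322
Sum = 8.653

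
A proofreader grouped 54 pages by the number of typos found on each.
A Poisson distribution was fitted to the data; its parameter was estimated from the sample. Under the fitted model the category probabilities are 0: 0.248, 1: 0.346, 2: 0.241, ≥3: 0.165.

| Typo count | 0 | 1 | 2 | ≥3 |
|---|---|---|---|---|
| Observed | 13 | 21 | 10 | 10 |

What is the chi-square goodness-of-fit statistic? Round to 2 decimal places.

Expected counts E_i = n·p_i: 54×0.248 = 13.392, 54×0.346 = 18.684, 54×0.241 = 13.014, 54×0.165 = 8.91.
cat         O        E   (O−E)²/E
0          13   13.392      0.011
1          21   18.684      0.287
2          10   13.014      0.698
≥3         10     8.91      0.133
Sum = 1.13

1.13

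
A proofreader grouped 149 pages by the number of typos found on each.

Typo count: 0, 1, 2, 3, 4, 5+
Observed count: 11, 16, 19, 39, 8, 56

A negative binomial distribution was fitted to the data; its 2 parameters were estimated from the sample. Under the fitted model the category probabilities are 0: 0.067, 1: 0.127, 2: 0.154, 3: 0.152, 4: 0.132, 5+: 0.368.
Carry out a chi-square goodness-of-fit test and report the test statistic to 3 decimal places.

19.987

Expected counts E_i = n·p_i: 149×0.067 = 9.983, 149×0.127 = 18.923, 149×0.154 = 22.946, 149×0.152 = 22.648, 149×0.132 = 19.668, 149×0.368 = 54.832.
χ² = (11−9.983)²/9.983 + (16−18.923)²/18.923 + (19−22.946)²/22.946 + (39−22.648)²/22.648 + (8−19.668)²/19.668 + (56−54.832)²/54.832
   = 0.1036 + 0.4515 + 0.6786 + 11.8062 + 6.9220 + 0.0249
Sum = 19.987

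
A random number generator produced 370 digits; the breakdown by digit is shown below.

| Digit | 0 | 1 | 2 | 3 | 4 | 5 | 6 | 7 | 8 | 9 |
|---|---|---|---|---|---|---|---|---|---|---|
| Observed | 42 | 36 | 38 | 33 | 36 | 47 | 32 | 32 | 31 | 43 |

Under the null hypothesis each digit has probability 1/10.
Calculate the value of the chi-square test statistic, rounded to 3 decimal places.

Expected count for each of the 10 categories: 370/10 = 37.
cat         O        E   (O−E)²/E
0          42       37     0.6757
1          36       37     0.0270
2          38       37     0.0270
3          33       37     0.4324
4          36       37     0.0270
5          47       37     2.7027
6          32       37     0.6757
7          32       37     0.6757
8          31       37     0.9730
9          43       37     0.9730
Sum = 7.189

7.189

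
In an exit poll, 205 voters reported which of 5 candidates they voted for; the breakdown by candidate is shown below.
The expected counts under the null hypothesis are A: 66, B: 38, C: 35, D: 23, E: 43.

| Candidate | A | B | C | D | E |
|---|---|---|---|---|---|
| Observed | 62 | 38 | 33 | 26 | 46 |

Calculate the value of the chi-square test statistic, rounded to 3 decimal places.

χ² = (62−66)²/66 + (38−38)²/38 + (33−35)²/35 + (26−23)²/23 + (46−43)²/43
   = 0.2424 + 0.0000 + 0.1143 + 0.3913 + 0.2093
Sum = 0.957

0.957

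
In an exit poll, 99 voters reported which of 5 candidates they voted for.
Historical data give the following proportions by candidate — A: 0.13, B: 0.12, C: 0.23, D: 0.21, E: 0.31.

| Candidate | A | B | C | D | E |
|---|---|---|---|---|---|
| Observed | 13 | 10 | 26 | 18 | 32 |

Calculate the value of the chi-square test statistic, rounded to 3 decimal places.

Expected counts E_i = n·p_i: 99×0.13 = 12.87, 99×0.12 = 11.88, 99×0.23 = 22.77, 99×0.21 = 20.79, 99×0.31 = 30.69.
A: (13 − 12.87)²/12.87 = 0.0169/12.87 = 0.0013
B: (10 − 11.88)²/11.88 = 3.5344/11.88 = 0.2975
C: (26 − 22.77)²/22.77 = 10.4329/22.77 = 0.4582
D: (18 − 20.79)²/20.79 = 7.7841/20.79 = 0.3744
E: (32 − 30.69)²/30.69 = 1.7161/30.69 = 0.0559
Sum = 1.187

1.187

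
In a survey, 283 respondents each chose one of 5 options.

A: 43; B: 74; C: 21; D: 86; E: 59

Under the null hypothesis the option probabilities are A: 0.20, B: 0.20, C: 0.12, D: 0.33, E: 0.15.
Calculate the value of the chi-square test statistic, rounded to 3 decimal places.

Expected counts E_i = n·p_i: 283×0.20 = 56.6, 283×0.20 = 56.6, 283×0.12 = 33.96, 283×0.33 = 93.39, 283×0.15 = 42.45.
cat         O        E   (O−E)²/E
A          43     56.6     3.2678
B          74     56.6     5.3491
C          21    33.96     4.9459
D          86    93.39     0.5848
E          59    42.45     6.4524
Sum = 20.600

20.600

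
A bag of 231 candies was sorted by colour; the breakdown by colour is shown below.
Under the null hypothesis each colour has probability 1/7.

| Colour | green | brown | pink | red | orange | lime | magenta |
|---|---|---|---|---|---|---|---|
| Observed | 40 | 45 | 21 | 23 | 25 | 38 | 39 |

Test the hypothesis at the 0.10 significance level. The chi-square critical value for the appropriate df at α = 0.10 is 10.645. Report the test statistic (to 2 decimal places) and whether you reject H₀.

17.03; reject

Under H₀ each category has probability 1/7, so each expected count is 231/7 = 33.
cat          O        E   (O−E)²/E
green       40       33      1.485
brown       45       33      4.364
pink        21       33      4.364
red         23       33      3.030
orange      25       33      1.939
lime        38       33      0.758
magenta     39       33      1.091
Sum = 17.03
df = 6. Since 17.03 > 10.645, we reject H₀.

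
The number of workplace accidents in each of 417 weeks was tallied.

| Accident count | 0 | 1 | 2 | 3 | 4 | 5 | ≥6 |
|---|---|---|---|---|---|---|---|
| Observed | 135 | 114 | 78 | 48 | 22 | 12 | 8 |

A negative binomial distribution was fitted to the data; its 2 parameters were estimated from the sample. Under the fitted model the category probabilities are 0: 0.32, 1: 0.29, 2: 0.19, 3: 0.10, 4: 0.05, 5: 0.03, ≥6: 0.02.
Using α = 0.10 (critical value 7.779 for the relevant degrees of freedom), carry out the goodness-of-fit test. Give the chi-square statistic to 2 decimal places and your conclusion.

Expected counts E_i = n·p_i: 417×0.32 = 133.44, 417×0.29 = 120.93, 417×0.19 = 79.23, 417×0.10 = 41.7, 417×0.05 = 20.85, 417×0.03 = 12.51, 417×0.02 = 8.34.
0: (135 − 133.44)²/133.44 = 2.4336/133.44 = 0.018
1: (114 − 120.93)²/120.93 = 48.0249/120.93 = 0.397
2: (78 − 79.23)²/79.23 = 1.5129/79.23 = 0.019
3: (48 − 41.7)²/41.7 = 39.69/41.7 = 0.952
4: (22 − 20.85)²/20.85 = 1.3225/20.85 = 0.063
5: (12 − 12.51)²/12.51 = 0.2601/12.51 = 0.021
≥6: (8 − 8.34)²/8.34 = 0.1156/8.34 = 0.014
Sum = 1.48
df = 4. Since 1.48 < 7.779, we do not reject H₀.

1.48; do not reject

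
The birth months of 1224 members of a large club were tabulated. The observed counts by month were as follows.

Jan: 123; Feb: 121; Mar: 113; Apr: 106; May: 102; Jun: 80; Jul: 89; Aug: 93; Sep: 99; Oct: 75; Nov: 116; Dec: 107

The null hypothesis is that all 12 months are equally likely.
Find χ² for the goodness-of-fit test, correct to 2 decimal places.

25.80

Expected count for each of the 12 categories: 1224/12 = 102.
χ² = (123−102)²/102 + (121−102)²/102 + (113−102)²/102 + (106−102)²/102 + (102−102)²/102 + (80−102)²/102 + (89−102)²/102 + (93−102)²/102 + (99−102)²/102 + (75−102)²/102 + (116−102)²/102 + (107−102)²/102
   = 4.324 + 3.539 + 1.186 + 0.157 + 0.000 + 4.745 + 1.657 + 0.794 + 0.088 + 7.147 + 1.922 + 0.245
Sum = 25.80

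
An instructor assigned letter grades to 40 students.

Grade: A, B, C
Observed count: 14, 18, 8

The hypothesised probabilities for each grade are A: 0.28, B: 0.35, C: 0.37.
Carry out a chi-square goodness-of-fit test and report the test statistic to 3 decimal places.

Expected counts E_i = n·p_i: 40×0.28 = 11.2, 40×0.35 = 14, 40×0.37 = 14.8.
cat         O        E   (O−E)²/E
A          14     11.2     0.7000
B          18       14     1.1429
C           8     14.8     3.1243
Sum = 4.967

4.967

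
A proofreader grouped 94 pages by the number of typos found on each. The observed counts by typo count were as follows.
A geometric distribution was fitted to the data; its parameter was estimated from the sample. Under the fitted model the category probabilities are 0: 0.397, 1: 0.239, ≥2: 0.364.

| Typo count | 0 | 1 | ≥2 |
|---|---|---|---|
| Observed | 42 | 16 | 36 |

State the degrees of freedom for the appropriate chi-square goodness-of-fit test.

There are k = 3 categories and 1 parameter estimated from the data, so df = 3 − 1 − 1 = 1.

1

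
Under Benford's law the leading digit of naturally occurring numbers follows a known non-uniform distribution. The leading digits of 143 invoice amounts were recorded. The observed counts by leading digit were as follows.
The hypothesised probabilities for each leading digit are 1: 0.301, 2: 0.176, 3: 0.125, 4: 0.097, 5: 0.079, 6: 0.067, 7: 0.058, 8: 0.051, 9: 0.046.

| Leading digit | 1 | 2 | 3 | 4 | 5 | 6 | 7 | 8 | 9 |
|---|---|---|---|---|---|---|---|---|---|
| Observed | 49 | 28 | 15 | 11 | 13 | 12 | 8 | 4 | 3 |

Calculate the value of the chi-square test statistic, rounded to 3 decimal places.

Expected counts E_i = n·p_i: 143×0.301 = 43.043, 143×0.176 = 25.168, 143×0.125 = 17.875, 143×0.097 = 13.871, 143×0.079 = 11.297, 143×0.067 = 9.581, 143×0.058 = 8.294, 143×0.051 = 7.293, 143×0.046 = 6.578.
χ² = (49−43.043)²/43.043 + (28−25.168)²/25.168 + (15−17.875)²/17.875 + (11−13.871)²/13.871 + (13−11.297)²/11.297 + (12−9.581)²/9.581 + (8−8.294)²/8.294 + (4−7.293)²/7.293 + (3−6.578)²/6.578
   = 0.8244 + 0.3187 + 0.4624 + 0.5942 + 0.2567 + 0.6107 + 0.0104 + 1.4869 + 1.9462
Sum = 6.511

6.511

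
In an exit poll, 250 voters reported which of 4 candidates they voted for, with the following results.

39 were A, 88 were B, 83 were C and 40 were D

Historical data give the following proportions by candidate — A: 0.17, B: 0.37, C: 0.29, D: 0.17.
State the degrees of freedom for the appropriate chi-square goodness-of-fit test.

3

There are k = 4 categories and no parameters were estimated from the data, so df = 4 − 1 = 3.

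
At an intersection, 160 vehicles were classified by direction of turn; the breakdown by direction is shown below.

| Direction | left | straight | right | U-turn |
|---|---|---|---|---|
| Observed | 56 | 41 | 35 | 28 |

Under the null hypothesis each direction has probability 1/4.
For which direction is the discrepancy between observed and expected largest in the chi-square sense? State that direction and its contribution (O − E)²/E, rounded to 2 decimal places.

left, 6.40

Expected count for each of the 4 categories: 160/4 = 40.
left: (56 − 40)²/40 = 256/40 = 6.400
straight: (41 − 40)²/40 = 1/40 = 0.025
right: (35 − 40)²/40 = 25/40 = 0.625
U-turn: (28 − 40)²/40 = 144/40 = 3.600
The largest term is for left: 6.40.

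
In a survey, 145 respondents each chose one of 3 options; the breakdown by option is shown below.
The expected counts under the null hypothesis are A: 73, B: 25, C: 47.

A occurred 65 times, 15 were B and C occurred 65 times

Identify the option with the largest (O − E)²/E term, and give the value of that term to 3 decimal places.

C, 6.894

cat         O        E   (O−E)²/E
A          65       73     0.8767
B          15       25     4.0000
C          65       47     6.8936
The largest term is for C: 6.894.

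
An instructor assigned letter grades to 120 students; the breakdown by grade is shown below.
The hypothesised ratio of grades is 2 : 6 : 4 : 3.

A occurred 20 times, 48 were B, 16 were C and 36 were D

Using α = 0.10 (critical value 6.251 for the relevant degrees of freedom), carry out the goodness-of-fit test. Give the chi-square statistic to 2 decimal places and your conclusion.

15.00; reject

Ratio total = 15. Expected counts: 120×2/15 = 16, 120×6/15 = 48, 120×4/15 = 32, 120×3/15 = 24.
χ² = (20−16)²/16 + (48−48)²/48 + (16−32)²/32 + (36−24)²/24
   = 1.000 + 0.000 + 8.000 + 6.000
Sum = 15.00
df = 3. Since 15.00 > 6.251, we reject H₀.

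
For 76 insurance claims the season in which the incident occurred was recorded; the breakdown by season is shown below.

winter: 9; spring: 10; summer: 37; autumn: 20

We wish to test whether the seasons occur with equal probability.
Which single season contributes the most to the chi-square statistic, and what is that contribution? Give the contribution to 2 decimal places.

summer, 17.05

Expected count for each of the 4 categories: 76/4 = 19.
χ² = (9−19)²/19 + (10−19)²/19 + (37−19)²/19 + (20−19)²/19
   = 5.263 + 4.263 + 17.053 + 0.053
The largest term is for summer: 17.05.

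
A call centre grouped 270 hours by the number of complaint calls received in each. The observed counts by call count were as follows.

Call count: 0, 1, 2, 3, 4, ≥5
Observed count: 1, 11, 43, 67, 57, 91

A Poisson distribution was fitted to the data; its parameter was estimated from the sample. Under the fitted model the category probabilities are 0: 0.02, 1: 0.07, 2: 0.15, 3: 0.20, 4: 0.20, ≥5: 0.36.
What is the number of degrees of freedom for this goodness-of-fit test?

There are k = 6 categories and 1 parameter estimated from the data, so df = 6 − 1 − 1 = 4.

4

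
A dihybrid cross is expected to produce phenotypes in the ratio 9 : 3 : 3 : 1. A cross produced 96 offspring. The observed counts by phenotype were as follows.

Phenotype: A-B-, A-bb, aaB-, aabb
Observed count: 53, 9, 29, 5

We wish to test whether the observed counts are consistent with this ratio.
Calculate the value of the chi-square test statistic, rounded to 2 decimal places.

Ratio total = 16. Expected counts: 96×9/16 = 54, 96×3/16 = 18, 96×3/16 = 18, 96×1/16 = 6.
A-B-: (53 − 54)²/54 = 1/54 = 0.019
A-bb: (9 − 18)²/18 = 81/18 = 4.500
aaB-: (29 − 18)²/18 = 121/18 = 6.722
aabb: (5 − 6)²/6 = 1/6 = 0.167
Sum = 11.41

11.41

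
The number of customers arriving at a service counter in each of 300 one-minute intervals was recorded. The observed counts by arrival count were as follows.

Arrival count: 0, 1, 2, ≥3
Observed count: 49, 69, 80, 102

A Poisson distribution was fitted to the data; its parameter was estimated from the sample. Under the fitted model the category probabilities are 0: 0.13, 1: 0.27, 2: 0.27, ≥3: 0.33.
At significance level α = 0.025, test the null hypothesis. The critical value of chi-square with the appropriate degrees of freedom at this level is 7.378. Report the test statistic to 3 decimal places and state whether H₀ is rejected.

4.445; do not reject

Expected counts E_i = n·p_i: 300×0.13 = 39, 300×0.27 = 81, 300×0.27 = 81, 300×0.33 = 99.
χ² = (49−39)²/39 + (69−81)²/81 + (80−81)²/81 + (102−99)²/99
   = 2.5641 + 1.7778 + 0.0123 + 0.0909
Sum = 4.445
df = 2. Since 4.445 < 7.378, we do not reject H₀.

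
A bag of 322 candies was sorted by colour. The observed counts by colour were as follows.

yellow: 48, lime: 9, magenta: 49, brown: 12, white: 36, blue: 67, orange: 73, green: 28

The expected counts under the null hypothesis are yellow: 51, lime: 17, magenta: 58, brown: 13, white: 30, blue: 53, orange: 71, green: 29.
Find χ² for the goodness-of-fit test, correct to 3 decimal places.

10.404

χ² = (48−51)²/51 + (9−17)²/17 + (49−58)²/58 + (12−13)²/13 + (36−30)²/30 + (67−53)²/53 + (73−71)²/71 + (28−29)²/29
   = 0.1765 + 3.7647 + 1.3966 + 0.0769 + 1.2000 + 3.6981 + 0.0563 + 0.0345
Sum = 10.404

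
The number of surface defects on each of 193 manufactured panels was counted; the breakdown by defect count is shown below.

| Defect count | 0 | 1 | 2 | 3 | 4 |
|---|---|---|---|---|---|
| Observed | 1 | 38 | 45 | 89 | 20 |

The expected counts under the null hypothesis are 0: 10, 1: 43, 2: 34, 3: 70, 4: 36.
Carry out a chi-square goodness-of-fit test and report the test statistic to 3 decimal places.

χ² = (1−10)²/10 + (38−43)²/43 + (45−34)²/34 + (89−70)²/70 + (20−36)²/36
   = 8.1000 + 0.5814 + 3.5588 + 5.1571 + 7.1111
Sum = 24.508

24.508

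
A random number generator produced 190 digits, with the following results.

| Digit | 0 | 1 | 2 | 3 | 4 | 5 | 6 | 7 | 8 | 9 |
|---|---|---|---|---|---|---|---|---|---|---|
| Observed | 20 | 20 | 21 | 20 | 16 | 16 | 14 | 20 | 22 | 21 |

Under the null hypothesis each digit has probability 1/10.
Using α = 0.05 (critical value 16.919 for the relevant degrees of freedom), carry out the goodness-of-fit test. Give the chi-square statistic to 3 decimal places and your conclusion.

Under H₀ each category has probability 1/10, so each expected count is 190/10 = 19.
cat         O        E   (O−E)²/E
0          20       19     0.0526
1          20       19     0.0526
2          21       19     0.2105
3          20       19     0.0526
4          16       19     0.4737
5          16       19     0.4737
6          14       19     1.3158
7          20       19     0.0526
8          22       19     0.4737
9          21       19     0.2105
Sum = 3.368
df = 9. Since 3.368 < 16.919, we do not reject H₀.

3.368; do not reject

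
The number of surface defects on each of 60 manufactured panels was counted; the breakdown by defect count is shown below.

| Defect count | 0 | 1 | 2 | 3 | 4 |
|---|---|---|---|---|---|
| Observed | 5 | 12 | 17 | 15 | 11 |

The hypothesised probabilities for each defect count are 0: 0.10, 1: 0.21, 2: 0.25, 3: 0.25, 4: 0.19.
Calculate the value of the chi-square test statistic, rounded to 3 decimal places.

Expected counts E_i = n·p_i: 60×0.10 = 6, 60×0.21 = 12.6, 60×0.25 = 15, 60×0.25 = 15, 60×0.19 = 11.4.
cat         O        E   (O−E)²/E
0           5        6     0.1667
1          12     12.6     0.0286
2          17       15     0.2667
3          15       15     0.0000
4          11     11.4     0.0140
Sum = 0.476

0.476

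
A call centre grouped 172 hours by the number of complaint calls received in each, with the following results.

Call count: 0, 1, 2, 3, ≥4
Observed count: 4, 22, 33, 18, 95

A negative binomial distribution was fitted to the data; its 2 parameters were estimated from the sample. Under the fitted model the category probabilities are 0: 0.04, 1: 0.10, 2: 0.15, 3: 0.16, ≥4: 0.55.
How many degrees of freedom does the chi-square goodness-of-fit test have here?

2

There are k = 5 categories and 2 parameters estimated from the data, so df = 5 − 1 − 2 = 2.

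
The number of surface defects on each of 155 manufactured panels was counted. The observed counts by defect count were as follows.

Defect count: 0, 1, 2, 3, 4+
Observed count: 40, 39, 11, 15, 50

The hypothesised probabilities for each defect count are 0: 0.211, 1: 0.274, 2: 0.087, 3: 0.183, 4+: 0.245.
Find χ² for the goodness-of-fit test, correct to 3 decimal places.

Expected counts E_i = n·p_i: 155×0.211 = 32.705, 155×0.274 = 42.47, 155×0.087 = 13.485, 155×0.183 = 28.365, 155×0.245 = 37.975.
χ² = (40−32.705)²/32.705 + (39−42.47)²/42.47 + (11−13.485)²/13.485 + (15−28.365)²/28.365 + (50−37.975)²/37.975
   = 1.6272 + 0.2835 + 0.4579 + 6.2973 + 3.8078
Sum = 12.474

12.474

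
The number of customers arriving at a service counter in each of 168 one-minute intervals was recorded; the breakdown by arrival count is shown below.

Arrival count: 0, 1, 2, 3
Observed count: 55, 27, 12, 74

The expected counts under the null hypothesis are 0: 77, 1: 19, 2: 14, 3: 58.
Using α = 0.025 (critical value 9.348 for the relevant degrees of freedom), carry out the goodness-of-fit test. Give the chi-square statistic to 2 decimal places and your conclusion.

14.35; reject

0: (55 − 77)²/77 = 484/77 = 6.286
1: (27 − 19)²/19 = 64/19 = 3.368
2: (12 − 14)²/14 = 4/14 = 0.286
3: (74 − 58)²/58 = 256/58 = 4.414
Sum = 14.35
df = 3. Since 14.35 > 9.348, we reject H₀.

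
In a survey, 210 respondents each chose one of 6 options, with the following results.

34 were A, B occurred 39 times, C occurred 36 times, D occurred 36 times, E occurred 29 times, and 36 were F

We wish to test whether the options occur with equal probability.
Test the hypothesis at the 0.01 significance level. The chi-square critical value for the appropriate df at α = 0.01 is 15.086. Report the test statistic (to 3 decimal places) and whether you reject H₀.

Under H₀ each category has probability 1/6, so each expected count is 210/6 = 35.
cat         O        E   (O−E)²/E
A          34       35     0.0286
B          39       35     0.4571
C          36       35     0.0286
D          36       35     0.0286
E          29       35     1.0286
F          36       35     0.0286
Sum = 1.600
df = 5. Since 1.600 < 15.086, we do not reject H₀.

1.600; do not reject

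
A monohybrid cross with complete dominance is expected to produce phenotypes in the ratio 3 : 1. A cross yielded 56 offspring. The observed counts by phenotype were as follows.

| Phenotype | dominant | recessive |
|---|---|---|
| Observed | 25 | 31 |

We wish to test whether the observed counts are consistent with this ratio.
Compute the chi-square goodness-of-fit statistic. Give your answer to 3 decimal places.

Ratio total = 4. Expected counts: 56×3/4 = 42, 56×1/4 = 14.
cat            O        E   (O−E)²/E
dominant      25       42     6.8810
recessive     31       14    20.6429
Sum = 27.524

27.524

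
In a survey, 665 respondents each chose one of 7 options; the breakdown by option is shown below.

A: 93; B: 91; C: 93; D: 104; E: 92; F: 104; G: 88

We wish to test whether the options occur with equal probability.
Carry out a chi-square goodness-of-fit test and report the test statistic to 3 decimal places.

Under H₀ each category has probability 1/7, so each expected count is 665/7 = 95.
cat         O        E   (O−E)²/E
A          93       95     0.0421
B          91       95     0.1684
C          93       95     0.0421
D         104       95     0.8526
E          92       95     0.0947
F         104       95     0.8526
G          88       95     0.5158
Sum = 2.568

2.568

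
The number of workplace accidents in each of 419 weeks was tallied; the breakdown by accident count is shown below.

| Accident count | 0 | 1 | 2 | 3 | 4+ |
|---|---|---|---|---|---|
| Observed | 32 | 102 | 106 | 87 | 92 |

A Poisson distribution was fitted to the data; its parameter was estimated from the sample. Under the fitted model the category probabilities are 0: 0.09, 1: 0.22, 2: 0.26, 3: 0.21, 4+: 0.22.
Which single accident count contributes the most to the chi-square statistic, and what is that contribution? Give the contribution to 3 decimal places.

Expected counts E_i = n·p_i: 419×0.09 = 37.71, 419×0.22 = 92.18, 419×0.26 = 108.94, 419×0.21 = 87.99, 419×0.22 = 92.18.
0: (32 − 37.71)²/37.71 = 32.6041/37.71 = 0.8646
1: (102 − 92.18)²/92.18 = 96.4324/92.18 = 1.0461
2: (106 − 108.94)²/108.94 = 8.6436/108.94 = 0.0793
3: (87 − 87.99)²/87.99 = 0.9801/87.99 = 0.0111
4+: (92 − 92.18)²/92.18 = 0.0324/92.18 = 0.0004
The largest term is for 1: 1.046.

1, 1.046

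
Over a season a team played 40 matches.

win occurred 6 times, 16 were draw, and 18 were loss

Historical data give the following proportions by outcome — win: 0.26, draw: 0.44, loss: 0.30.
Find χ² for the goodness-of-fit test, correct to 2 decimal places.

5.01

Expected counts E_i = n·p_i: 40×0.26 = 10.4, 40×0.44 = 17.6, 40×0.30 = 12.
χ² = (6−10.4)²/10.4 + (16−17.6)²/17.6 + (18−12)²/12
   = 1.862 + 0.145 + 3.000
Sum = 5.01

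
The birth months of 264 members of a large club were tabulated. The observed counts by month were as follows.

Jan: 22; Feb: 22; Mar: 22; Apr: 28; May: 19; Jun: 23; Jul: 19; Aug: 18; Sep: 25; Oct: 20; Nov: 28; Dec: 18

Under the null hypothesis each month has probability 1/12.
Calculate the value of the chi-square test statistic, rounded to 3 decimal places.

6.182

Expected count for each of the 12 categories: 264/12 = 22.
χ² = (22−22)²/22 + (22−22)²/22 + (22−22)²/22 + (28−22)²/22 + (19−22)²/22 + (23−22)²/22 + (19−22)²/22 + (18−22)²/22 + (25−22)²/22 + (20−22)²/22 + (28−22)²/22 + (18−22)²/22
   = 0.0000 + 0.0000 + 0.0000 + 1.6364 + 0.4091 + 0.0455 + 0.4091 + 0.7273 + 0.4091 + 0.1818 + 1.6364 + 0.7273
Sum = 6.182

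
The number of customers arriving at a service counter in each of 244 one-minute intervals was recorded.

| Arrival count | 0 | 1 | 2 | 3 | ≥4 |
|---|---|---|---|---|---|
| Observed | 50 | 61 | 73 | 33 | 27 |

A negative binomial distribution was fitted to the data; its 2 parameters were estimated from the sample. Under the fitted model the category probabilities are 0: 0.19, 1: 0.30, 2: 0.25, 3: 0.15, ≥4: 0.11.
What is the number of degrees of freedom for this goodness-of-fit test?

2

There are k = 5 categories and 2 parameters estimated from the data, so df = 5 − 1 − 2 = 2.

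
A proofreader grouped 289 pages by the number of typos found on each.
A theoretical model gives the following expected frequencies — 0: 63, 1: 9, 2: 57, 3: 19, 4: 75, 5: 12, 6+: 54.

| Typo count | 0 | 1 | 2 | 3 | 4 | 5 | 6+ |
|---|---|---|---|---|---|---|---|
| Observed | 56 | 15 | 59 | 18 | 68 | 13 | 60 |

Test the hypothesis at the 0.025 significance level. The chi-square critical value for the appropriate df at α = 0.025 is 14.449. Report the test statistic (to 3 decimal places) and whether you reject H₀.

0: (56 − 63)²/63 = 49/63 = 0.7778
1: (15 − 9)²/9 = 36/9 = 4.0000
2: (59 − 57)²/57 = 4/57 = 0.0702
3: (18 − 19)²/19 = 1/19 = 0.0526
4: (68 − 75)²/75 = 49/75 = 0.6533
5: (13 − 12)²/12 = 1/12 = 0.0833
6+: (60 − 54)²/54 = 36/54 = 0.6667
Sum = 6.304
df = 6. Since 6.304 < 14.449, we do not reject H₀.

6.304; do not reject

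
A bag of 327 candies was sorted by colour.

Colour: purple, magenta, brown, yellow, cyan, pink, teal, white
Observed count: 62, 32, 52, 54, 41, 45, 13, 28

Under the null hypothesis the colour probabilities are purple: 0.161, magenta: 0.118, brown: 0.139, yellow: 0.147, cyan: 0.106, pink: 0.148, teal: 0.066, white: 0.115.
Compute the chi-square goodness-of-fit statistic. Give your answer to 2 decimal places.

Expected counts E_i = n·p_i: 327×0.161 = 52.647, 327×0.118 = 38.586, 327×0.139 = 45.453, 327×0.147 = 48.069, 327×0.106 = 34.662, 327×0.148 = 48.396, 327×0.066 = 21.582, 327×0.115 = 37.605.
cat          O        E   (O−E)²/E
purple      62   52.647      1.662
magenta     32   38.586      1.124
brown       52   45.453      0.943
yellow      54   48.069      0.732
cyan        41   34.662      1.159
pink        45   48.396      0.238
teal        13   21.582      3.413
white       28   37.605      2.453
Sum = 11.72

11.72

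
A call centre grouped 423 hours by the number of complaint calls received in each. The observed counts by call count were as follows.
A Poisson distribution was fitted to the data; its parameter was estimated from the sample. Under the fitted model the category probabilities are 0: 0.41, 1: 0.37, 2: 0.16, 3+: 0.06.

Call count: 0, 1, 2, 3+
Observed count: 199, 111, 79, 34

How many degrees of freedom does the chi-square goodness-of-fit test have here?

There are k = 4 categories and 1 parameter estimated from the data, so df = 4 − 1 − 1 = 2.

2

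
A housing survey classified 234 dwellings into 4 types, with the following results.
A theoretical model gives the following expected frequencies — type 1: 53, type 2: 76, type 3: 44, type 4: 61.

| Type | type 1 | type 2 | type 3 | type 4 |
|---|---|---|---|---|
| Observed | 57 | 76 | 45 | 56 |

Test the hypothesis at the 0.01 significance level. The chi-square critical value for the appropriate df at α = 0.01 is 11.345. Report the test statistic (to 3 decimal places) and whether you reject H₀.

χ² = (57−53)²/53 + (76−76)²/76 + (45−44)²/44 + (56−61)²/61
   = 0.3019 + 0.0000 + 0.0227 + 0.4098
Sum = 0.734
df = 3. Since 0.734 < 11.345, we do not reject H₀.

0.734; do not reject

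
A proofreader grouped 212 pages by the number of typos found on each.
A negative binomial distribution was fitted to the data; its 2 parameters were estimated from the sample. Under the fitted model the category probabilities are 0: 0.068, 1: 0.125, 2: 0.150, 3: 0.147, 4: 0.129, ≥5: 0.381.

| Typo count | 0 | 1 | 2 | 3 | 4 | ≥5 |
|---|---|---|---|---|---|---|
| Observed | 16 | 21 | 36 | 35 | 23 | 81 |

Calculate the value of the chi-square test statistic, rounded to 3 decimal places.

3.034

Expected counts E_i = n·p_i: 212×0.068 = 14.416, 212×0.125 = 26.5, 212×0.150 = 31.8, 212×0.147 = 31.164, 212×0.129 = 27.348, 212×0.381 = 80.772.
χ² = (16−14.416)²/14.416 + (21−26.5)²/26.5 + (36−31.8)²/31.8 + (35−31.164)²/31.164 + (23−27.348)²/27.348 + (81−80.772)²/80.772
   = 0.1740 + 1.1415 + 0.5547 + 0.4722 + 0.6913 + 0.0006
Sum = 3.034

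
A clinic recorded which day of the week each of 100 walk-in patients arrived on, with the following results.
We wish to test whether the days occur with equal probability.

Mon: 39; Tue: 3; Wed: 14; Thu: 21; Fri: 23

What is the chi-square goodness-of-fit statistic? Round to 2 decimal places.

34.80

Under H₀ each category has probability 1/5, so each expected count is 100/5 = 20.
χ² = (39−20)²/20 + (3−20)²/20 + (14−20)²/20 + (21−20)²/20 + (23−20)²/20
   = 18.050 + 14.450 + 1.800 + 0.050 + 0.450
Sum = 34.80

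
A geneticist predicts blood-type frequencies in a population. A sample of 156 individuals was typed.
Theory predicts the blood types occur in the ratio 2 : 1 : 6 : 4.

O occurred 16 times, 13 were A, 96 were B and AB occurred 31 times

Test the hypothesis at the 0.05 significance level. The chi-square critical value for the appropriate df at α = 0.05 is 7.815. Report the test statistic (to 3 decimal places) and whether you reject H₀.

Ratio total = 13. Expected counts: 156×2/13 = 24, 156×1/13 = 12, 156×6/13 = 72, 156×4/13 = 48.
O: (16 − 24)²/24 = 64/24 = 2.6667
A: (13 − 12)²/12 = 1/12 = 0.0833
B: (96 − 72)²/72 = 576/72 = 8.0000
AB: (31 − 48)²/48 = 289/48 = 6.0208
Sum = 16.771
df = 3. Since 16.771 > 7.815, we reject H₀.

16.771; reject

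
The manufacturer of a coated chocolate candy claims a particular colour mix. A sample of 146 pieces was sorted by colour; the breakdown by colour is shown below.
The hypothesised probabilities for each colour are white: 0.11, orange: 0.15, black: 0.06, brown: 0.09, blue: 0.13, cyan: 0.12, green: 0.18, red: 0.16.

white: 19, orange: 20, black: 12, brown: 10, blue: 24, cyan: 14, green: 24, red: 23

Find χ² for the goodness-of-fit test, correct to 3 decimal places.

4.890

Expected counts E_i = n·p_i: 146×0.11 = 16.06, 146×0.15 = 21.9, 146×0.06 = 8.76, 146×0.09 = 13.14, 146×0.13 = 18.98, 146×0.12 = 17.52, 146×0.18 = 26.28, 146×0.16 = 23.36.
cat         O        E   (O−E)²/E
white      19    16.06     0.5382
orange     20     21.9     0.1648
black      12     8.76     1.1984
brown      10    13.14     0.7504
blue       24    18.98     1.3277
cyan       14    17.52     0.7072
green      24    26.28     0.1978
red        23    23.36     0.0055
Sum = 4.890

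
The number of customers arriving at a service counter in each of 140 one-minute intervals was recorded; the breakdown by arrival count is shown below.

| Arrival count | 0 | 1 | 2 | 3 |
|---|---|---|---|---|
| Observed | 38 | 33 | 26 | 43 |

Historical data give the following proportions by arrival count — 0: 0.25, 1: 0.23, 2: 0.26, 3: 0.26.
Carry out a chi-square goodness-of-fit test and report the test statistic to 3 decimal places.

4.445

Expected counts E_i = n·p_i: 140×0.25 = 35, 140×0.23 = 32.2, 140×0.26 = 36.4, 140×0.26 = 36.4.
0: (38 − 35)²/35 = 9/35 = 0.2571
1: (33 − 32.2)²/32.2 = 0.64/32.2 = 0.0199
2: (26 − 36.4)²/36.4 = 108.16/36.4 = 2.9714
3: (43 − 36.4)²/36.4 = 43.56/36.4 = 1.1967
Sum = 4.445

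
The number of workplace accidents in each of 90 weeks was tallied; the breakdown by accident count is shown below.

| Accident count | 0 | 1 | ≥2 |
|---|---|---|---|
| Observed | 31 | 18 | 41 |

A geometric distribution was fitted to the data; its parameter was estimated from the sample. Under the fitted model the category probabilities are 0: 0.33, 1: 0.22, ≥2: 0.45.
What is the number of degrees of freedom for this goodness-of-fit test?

There are k = 3 categories and 1 parameter estimated from the data, so df = 3 − 1 − 1 = 1.

1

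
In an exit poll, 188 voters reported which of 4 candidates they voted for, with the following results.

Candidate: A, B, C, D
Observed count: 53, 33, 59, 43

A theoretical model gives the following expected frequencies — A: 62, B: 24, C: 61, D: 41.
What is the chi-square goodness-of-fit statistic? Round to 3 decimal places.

χ² = (53−62)²/62 + (33−24)²/24 + (59−61)²/61 + (43−41)²/41
   = 1.3065 + 3.3750 + 0.0656 + 0.0976
Sum = 4.845

4.845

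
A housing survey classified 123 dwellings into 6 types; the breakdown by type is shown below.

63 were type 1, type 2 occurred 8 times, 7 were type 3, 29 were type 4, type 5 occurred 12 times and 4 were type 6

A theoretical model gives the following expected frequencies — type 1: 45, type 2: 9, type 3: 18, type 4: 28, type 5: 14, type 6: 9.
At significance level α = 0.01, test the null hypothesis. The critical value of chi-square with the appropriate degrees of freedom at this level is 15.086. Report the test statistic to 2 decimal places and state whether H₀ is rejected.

17.13; reject

type 1: (63 − 45)²/45 = 324/45 = 7.200
type 2: (8 − 9)²/9 = 1/9 = 0.111
type 3: (7 − 18)²/18 = 121/18 = 6.722
type 4: (29 − 28)²/28 = 1/28 = 0.036
type 5: (12 − 14)²/14 = 4/14 = 0.286
type 6: (4 − 9)²/9 = 25/9 = 2.778
Sum = 17.13
df = 5. Since 17.13 > 15.086, we reject H₀.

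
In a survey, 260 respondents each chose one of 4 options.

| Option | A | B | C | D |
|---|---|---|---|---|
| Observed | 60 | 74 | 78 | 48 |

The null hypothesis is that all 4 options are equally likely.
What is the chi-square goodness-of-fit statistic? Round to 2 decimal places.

Under H₀ each category has probability 1/4, so each expected count is 260/4 = 65.
χ² = (60−65)²/65 + (74−65)²/65 + (78−65)²/65 + (48−65)²/65
   = 0.385 + 1.246 + 2.600 + 4.446
Sum = 8.68

8.68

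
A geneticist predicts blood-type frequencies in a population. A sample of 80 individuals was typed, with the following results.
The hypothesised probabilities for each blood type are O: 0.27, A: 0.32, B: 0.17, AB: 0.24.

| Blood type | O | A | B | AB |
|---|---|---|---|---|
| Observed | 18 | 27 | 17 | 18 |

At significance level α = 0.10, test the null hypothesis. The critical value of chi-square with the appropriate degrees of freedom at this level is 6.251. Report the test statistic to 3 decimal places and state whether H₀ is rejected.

Expected counts E_i = n·p_i: 80×0.27 = 21.6, 80×0.32 = 25.6, 80×0.17 = 13.6, 80×0.24 = 19.2.
χ² = (18−21.6)²/21.6 + (27−25.6)²/25.6 + (17−13.6)²/13.6 + (18−19.2)²/19.2
   = 0.6000 + 0.0766 + 0.8500 + 0.0750
Sum = 1.602
df = 3. Since 1.602 < 6.251, we do not reject H₀.

1.602; do not reject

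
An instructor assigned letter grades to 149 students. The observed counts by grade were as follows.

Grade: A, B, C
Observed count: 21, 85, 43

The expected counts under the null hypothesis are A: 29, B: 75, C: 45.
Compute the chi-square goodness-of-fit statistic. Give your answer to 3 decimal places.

3.629

A: (21 − 29)²/29 = 64/29 = 2.2069
B: (85 − 75)²/75 = 100/75 = 1.3333
C: (43 − 45)²/45 = 4/45 = 0.0889
Sum = 3.629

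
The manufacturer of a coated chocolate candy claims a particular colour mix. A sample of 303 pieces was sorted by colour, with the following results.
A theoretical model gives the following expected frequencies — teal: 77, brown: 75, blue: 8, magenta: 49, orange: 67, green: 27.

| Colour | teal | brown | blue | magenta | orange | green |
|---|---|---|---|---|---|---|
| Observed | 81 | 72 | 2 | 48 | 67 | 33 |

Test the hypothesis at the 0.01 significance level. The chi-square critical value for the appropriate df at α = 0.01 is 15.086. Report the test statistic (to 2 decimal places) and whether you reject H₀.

6.18; do not reject

χ² = (81−77)²/77 + (72−75)²/75 + (2−8)²/8 + (48−49)²/49 + (67−67)²/67 + (33−27)²/27
   = 0.208 + 0.120 + 4.500 + 0.020 + 0.000 + 1.333
Sum = 6.18
df = 5. Since 6.18 < 15.086, we do not reject H₀.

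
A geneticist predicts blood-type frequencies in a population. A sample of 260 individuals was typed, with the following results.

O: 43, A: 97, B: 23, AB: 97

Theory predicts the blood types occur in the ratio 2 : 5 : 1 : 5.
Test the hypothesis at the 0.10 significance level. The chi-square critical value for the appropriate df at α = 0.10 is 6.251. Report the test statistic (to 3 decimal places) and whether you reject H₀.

0.855; do not reject

Ratio total = 13. Expected counts: 260×2/13 = 40, 260×5/13 = 100, 260×1/13 = 20, 260×5/13 = 100.
χ² = (43−40)²/40 + (97−100)²/100 + (23−20)²/20 + (97−100)²/100
   = 0.2250 + 0.0900 + 0.4500 + 0.0900
Sum = 0.855
df = 3. Since 0.855 < 6.251, we do not reject H₀.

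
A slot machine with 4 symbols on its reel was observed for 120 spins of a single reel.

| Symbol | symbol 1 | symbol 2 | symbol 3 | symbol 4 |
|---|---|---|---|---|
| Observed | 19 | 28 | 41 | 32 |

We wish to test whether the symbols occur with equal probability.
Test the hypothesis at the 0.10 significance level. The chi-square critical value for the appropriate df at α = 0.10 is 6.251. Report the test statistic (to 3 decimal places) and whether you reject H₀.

Expected count for each of the 4 categories: 120/4 = 30.
symbol 1: (19 − 30)²/30 = 121/30 = 4.0333
symbol 2: (28 − 30)²/30 = 4/30 = 0.1333
symbol 3: (41 − 30)²/30 = 121/30 = 4.0333
symbol 4: (32 − 30)²/30 = 4/30 = 0.1333
Sum = 8.333
df = 3. Since 8.333 > 6.251, we reject H₀.

8.333; reject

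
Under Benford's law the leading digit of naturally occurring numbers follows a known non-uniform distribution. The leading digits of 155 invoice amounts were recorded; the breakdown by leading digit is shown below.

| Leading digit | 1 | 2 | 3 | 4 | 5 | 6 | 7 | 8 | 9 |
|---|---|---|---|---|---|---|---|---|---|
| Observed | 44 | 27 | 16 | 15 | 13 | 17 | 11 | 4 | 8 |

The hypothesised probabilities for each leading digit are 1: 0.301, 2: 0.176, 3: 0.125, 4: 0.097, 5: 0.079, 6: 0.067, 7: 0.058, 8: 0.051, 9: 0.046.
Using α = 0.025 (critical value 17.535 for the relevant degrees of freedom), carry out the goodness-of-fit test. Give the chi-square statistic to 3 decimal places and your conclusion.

Expected counts E_i = n·p_i: 155×0.301 = 46.655, 155×0.176 = 27.28, 155×0.125 = 19.375, 155×0.097 = 15.035, 155×0.079 = 12.245, 155×0.067 = 10.385, 155×0.058 = 8.99, 155×0.051 = 7.905, 155×0.046 = 7.13.
χ² = (44−46.655)²/46.655 + (27−27.28)²/27.28 + (16−19.375)²/19.375 + (15−15.035)²/15.035 + (13−12.245)²/12.245 + (17−10.385)²/10.385 + (11−8.99)²/8.99 + (4−7.905)²/7.905 + (8−7.13)²/7.13
   = 0.1511 + 0.0029 + 0.5879 + 0.0001 + 0.0466 + 4.2136 + 0.4494 + 1.9290 + 0.1062
Sum = 7.487
df = 8. Since 7.487 < 17.535, we do not reject H₀.

7.487; do not reject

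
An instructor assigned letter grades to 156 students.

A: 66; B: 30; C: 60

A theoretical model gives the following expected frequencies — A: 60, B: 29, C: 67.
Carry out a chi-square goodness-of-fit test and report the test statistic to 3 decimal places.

χ² = (66−60)²/60 + (30−29)²/29 + (60−67)²/67
   = 0.6000 + 0.0345 + 0.7313
Sum = 1.366

1.366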